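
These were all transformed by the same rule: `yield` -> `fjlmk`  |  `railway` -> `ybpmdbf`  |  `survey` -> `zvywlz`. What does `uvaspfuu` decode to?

The shifts repeat in a cycle of length 2: positions 0,1,… shift by +7, +1, then the pattern repeats.
Reversing it on uvaspfuu: u−7=n, v−1=u, a−7=t, s−1=r, p−7=i, f−1=e, u−7=n, u−1=t.

nutrient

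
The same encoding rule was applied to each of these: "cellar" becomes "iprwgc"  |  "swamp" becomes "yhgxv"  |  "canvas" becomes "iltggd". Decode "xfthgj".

Shifts by position in cellar: pos 0: c→i (+6), pos 1: e→p (+11), pos 2: l→r (+6), pos 3: l→w (+11) — repeating every 2. It's a Vigenère-style cipher with numeric key [6,11]: position i shifts by key[i mod 2].
Decoding xfthgj: x−6=r, f−11=u, t−6=n, h−11=w, g−6=a, j−11=y.

runway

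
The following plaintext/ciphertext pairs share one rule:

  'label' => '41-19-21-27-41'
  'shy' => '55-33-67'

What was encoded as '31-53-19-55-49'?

l(#12)→41 and a(#1)→19: differences scale by 2, so n = 2·pos + 17. Each letter becomes 2×(its alphabet position, a=1..z=26) + 17.
Undoing it on 31-53-19-55-49: 31→(31−17)÷2=7=g, 53→(53−17)÷2=18=r, 19→(19−17)÷2=1=a, 55→(55−17)÷2=19=s, 49→(49−17)÷2=16=p.

grasp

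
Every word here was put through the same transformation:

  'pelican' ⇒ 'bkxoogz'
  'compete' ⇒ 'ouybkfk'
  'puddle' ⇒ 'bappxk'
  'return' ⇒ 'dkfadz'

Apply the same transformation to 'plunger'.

The shift depends on letter class: consonant p→b is +12, but vowel e→k is +6. Vowels shift forward by 6 and consonants shift forward by 12.
On plunger: p(cons)+12=b, l(cons)+12=x, u(vowel)+6=a, n(cons)+12=z, g(cons)+12=s, e(vowel)+6=k, r(cons)+12=d.

bxazskd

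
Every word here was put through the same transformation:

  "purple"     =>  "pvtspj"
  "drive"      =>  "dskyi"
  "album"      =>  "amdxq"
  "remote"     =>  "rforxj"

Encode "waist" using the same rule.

wbkvx

Each letter shifts forward by its position index (0, 1, 2, …) — the shift grows by one for each successive letter.
For waist: w+0=w, a+1=b, i+2=k, s+3=v, t+4=x.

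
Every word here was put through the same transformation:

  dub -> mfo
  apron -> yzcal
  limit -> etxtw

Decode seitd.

The output letters match the input read backwards, each shifted +11: dub reversed is bud. The word is reversed, then every letter is shifted forward by 11.
Decoding seitd: shift back: s−11=h, e−11=t, i−11=x, t−11=i, d−11=s → htxis; then reverse → sixth.

sixth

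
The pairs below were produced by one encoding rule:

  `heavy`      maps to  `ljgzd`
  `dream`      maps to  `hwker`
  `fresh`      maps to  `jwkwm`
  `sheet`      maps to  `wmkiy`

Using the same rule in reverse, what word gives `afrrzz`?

walnut

The shifts repeat in a cycle of length 3: positions 0,1,… shift by +4, +5, +6, then the pattern repeats.
Reversing it on afrrzz: a−4=w, f−5=a, r−6=l, r−4=n, z−5=u, z−6=t.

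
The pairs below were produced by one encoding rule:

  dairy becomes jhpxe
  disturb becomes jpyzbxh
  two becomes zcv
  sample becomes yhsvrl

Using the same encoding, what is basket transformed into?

hhyqlz

The shift depends on letter class: consonant d→j is +6, but vowel a→h is +7. The rule splits by letter class: vowels +7, consonants +6.
For basket: b(cons)+6=h, a(vowel)+7=h, s(cons)+6=y, k(cons)+6=q, e(vowel)+7=l, t(cons)+6=z.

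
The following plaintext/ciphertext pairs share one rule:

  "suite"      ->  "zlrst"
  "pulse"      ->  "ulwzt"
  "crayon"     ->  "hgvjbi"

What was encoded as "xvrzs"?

waist

s(18)→z(25) and u(20)→l(11) fit y≡19x+21 (mod 26); the inverse of 19 mod 26 is 11. Treating letters as 0–25, the rule is x ↦ 19x + 21 (mod 26).
Reversing it on xvrzs: x(23)→11·(23−21)≡22=w; v(21)→11·(21−21)≡0=a; r(17)→11·(17−21)≡8=i; z(25)→11·(25−21)≡18=s; s(18)→11·(18−21)≡19=t (all mod 26).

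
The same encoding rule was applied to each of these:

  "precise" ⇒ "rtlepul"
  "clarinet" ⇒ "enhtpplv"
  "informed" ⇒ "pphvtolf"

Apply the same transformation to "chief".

The shift depends on letter class: consonant p→r is +2, but vowel e→l is +7. The rule splits by letter class: vowels +7, consonants +2.
Applying it to chief: c(cons)+2=e, h(cons)+2=j, i(vowel)+7=p, e(vowel)+7=l, f(cons)+2=h.

ejplh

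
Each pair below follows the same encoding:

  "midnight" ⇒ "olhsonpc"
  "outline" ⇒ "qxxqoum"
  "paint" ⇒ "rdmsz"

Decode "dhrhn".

bench

In midnight: m→o is +2, i→l is +3, d→h is +4, n→s is +5 — the shift increases by 1 each position. The shift increases by 1 at each position, starting from +2: 2, 3, 4, ….
Undoing it on dhrhn: d−2=b, h−3=e, r−4=n, h−5=c, n−6=h.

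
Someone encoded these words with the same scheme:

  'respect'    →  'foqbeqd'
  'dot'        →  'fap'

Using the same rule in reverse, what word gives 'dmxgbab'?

popular

The output letters match the input read backwards, each shifted +12: respect reversed is tcepser. Read the word backwards and shift each letter +12.
Reversing it on dmxgbab: shift back: d−12=r, m−12=a, x−12=l, g−12=u, b−12=p, a−12=o, b−12=p → ralupop; then reverse → popular.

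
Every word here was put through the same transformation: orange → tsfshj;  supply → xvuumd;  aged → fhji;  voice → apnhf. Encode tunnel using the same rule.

yvssfq

It's a Vigenère-style cipher with numeric key [5,1,5]: position i shifts by key[i mod 3].
On tunnel: t+5=y, u+1=v, n+5=s, n+5=s, e+1=f, l+5=q.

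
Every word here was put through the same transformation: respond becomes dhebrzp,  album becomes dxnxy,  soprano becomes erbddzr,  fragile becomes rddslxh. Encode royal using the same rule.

The shift depends on letter class: consonant r→d is +12, but vowel e→h is +3. Vowels shift forward by 3 and consonants shift forward by 12.
For royal: r(cons)+12=d, o(vowel)+3=r, y(cons)+12=k, a(vowel)+3=d, l(cons)+12=x.

drkdx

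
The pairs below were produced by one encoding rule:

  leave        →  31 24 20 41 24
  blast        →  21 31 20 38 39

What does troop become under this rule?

39 37 34 34 35

l is letter #12 and maps to 31: an offset of 19. The number is (letter's place in the alphabet, a=1) + 19.
Applying it to troop: t=20→39, r=18→37, o=15→34, o=15→34, p=16→35.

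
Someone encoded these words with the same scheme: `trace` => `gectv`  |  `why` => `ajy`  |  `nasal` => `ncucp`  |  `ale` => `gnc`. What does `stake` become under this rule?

gmcvu

Read the word backwards and shift each letter +2.
For stake: reverse → ekats; then shift: e+2=g, k+2=m, a+2=c, t+2=v, s+2=u.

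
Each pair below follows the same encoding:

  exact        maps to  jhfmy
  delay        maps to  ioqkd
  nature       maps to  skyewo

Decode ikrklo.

damage

Shifts by position in exact: pos 0: e→j (+5), pos 1: x→h (+10), pos 2: a→f (+5), pos 3: c→m (+10) — repeating every 2. The shifts repeat in a cycle of length 2: positions 0,1,… shift by +5, +10, then the pattern repeats.
Reversing it on ikrklo: i−5=d, k−10=a, r−5=m, k−10=a, l−5=g, o−10=e.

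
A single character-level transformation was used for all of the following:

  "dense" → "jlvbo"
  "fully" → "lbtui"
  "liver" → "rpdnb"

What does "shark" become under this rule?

yoiau

In dense: d→j is +6, e→l is +7, n→v is +8, s→b is +9 — the shift increases by 1 each position. The shift increases by 1 at each position, starting from +6: 6, 7, 8, ….
Applying it to shark: s+6=y, h+7=o, a+8=i, r+9=a, k+10=u.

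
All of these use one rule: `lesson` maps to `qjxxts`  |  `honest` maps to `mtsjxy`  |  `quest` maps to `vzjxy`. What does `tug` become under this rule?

yzl

It's a constant shift of +5 (ROT5).
For tug: t+5=y, u+5=z, g+5=l.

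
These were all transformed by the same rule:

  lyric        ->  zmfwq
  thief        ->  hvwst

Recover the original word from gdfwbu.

Compare letters: l→z is +14, y→m is +14, r→f is +14 — a constant shift. Every letter moves 14 places later in the alphabet, wrapping around z→a.
Undoing it on gdfwbu: g−14=s, d−14=p, f−14=r, w−14=i, b−14=n, u−14=g.

spring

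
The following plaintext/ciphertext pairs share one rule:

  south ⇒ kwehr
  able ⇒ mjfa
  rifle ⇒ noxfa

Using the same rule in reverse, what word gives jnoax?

s(18)→k(10) and o(14)→w(22) fit y≡23x+12 (mod 26); the inverse of 23 mod 26 is 17. Treating letters as 0–25, the rule is x ↦ 23x + 12 (mod 26).
Reversing it on jnoax: j(9)→17·(9−12)≡1=b; n(13)→17·(13−12)≡17=r; o(14)→17·(14−12)≡8=i; a(0)→17·(0−12)≡4=e; x(23)→17·(23−12)≡5=f (all mod 26).

brief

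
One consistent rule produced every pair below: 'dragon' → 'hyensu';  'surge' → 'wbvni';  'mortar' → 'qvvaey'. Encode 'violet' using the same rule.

zpssia

Shifts by position in dragon: pos 0: d→h (+4), pos 1: r→y (+7), pos 2: a→e (+4), pos 3: g→n (+7) — repeating every 2. It's a Vigenère-style cipher with numeric key [4,7]: position i shifts by key[i mod 2].
For violet: v+4=z, i+7=p, o+4=s, l+7=s, e+4=i, t+7=a.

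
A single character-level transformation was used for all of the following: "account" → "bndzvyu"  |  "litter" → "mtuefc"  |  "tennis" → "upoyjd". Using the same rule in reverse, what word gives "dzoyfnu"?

Shifts by position in account: pos 0: a→b (+1), pos 1: c→n (+11), pos 2: c→d (+1), pos 3: o→z (+11) — repeating every 2. The shifts repeat in a cycle of length 2: positions 0,1,… shift by +1, +11, then the pattern repeats.
Decoding dzoyfnu: d−1=c, z−11=o, o−1=n, y−11=n, f−1=e, n−11=c, u−1=t.

connect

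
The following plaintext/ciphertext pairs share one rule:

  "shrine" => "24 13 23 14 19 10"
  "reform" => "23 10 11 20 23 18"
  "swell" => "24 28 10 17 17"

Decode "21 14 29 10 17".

s is letter #19 and maps to 24: an offset of 5. The number is (letter's place in the alphabet, a=1) + 5.
Decoding 21 14 29 10 17: 21→(21−5)÷1=16=p, 14→(14−5)÷1=9=i, 29→(29−5)÷1=24=x, 10→(10−5)÷1=5=e, 17→(17−5)÷1=12=l.

pixel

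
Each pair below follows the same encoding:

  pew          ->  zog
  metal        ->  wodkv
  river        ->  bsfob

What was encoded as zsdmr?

Compare letters: p→z is +10, e→o is +10, w→g is +10 — a constant shift. Each letter is shifted forward by 10 in the alphabet (a Caesar shift of +10).
Decoding zsdmr: z−10=p, s−10=i, d−10=t, m−10=c, r−10=h.

pitch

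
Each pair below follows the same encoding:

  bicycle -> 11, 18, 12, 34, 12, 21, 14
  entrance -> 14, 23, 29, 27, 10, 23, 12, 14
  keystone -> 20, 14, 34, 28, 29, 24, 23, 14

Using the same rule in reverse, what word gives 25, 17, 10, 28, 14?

phase

b is letter #2 and maps to 11: an offset of 9. The number is (letter's place in the alphabet, a=1) + 9.
Undoing it on 25, 17, 10, 28, 14: 25→(25−9)÷1=16=p, 17→(17−9)÷1=8=h, 10→(10−9)÷1=1=a, 28→(28−9)÷1=19=s, 14→(14−9)÷1=5=e.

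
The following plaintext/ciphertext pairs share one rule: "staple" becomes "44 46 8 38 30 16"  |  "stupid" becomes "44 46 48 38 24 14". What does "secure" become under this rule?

s(#19)→44 and t(#20)→46: differences scale by 2, so n = 2·pos + 6. The formula is n = 2×(alphabet index, a=1) + 6.
On secure: s=19→44, e=5→16, c=3→12, u=21→48, r=18→42, e=5→16.

44 16 12 48 42 16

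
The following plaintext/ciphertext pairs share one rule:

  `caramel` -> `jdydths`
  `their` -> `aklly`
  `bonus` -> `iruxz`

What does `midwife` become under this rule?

Shifts by position in caramel: pos 0: c→j (+7), pos 1: a→d (+3), pos 2: r→y (+7), pos 3: a→d (+3) — repeating every 2. A repeating key of period 2 is used — shifts +7, +3 over and over.
For midwife: m+7=t, i+3=l, d+7=k, w+3=z, i+7=p, f+3=i, e+7=l.

tlkzpil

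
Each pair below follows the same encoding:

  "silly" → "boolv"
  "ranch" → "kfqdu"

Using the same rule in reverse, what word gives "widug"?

draft

The word is reversed, then every letter is shifted forward by 3.
Decoding widug: shift back: w−3=t, i−3=f, d−3=a, u−3=r, g−3=d → tfard; then reverse → draft.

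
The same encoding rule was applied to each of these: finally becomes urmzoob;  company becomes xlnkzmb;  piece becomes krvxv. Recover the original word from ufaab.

fuzzy

Each pair mirrors across the alphabet (f↔u, i↔r, n↔m): positions sum to 25. Each letter is replaced by its mirror in the alphabet: a↔z, b↔y, c↔x, and so on (the Atbash cipher).
Reversing it on ufaab: u↔f, f↔u, a↔z, a↔z, b↔y.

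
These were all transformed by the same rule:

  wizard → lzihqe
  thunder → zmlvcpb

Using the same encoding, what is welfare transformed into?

The output letters match the input read backwards, each shifted +8: wizard reversed is draziw. Read the word backwards and shift each letter +8.
For welfare: reverse → eraflew; then shift: e+8=m, r+8=z, a+8=i, f+8=n, l+8=t, e+8=m, w+8=e.

mzintme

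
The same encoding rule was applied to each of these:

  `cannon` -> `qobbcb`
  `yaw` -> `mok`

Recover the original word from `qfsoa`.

cream

Compare letters: c→q is +14, a→o is +14, n→b is +14 — a constant shift. Every letter moves 14 places later in the alphabet, wrapping around z→a.
Reversing it on qfsoa: q−14=c, f−14=r, s−14=e, o−14=a, a−14=m.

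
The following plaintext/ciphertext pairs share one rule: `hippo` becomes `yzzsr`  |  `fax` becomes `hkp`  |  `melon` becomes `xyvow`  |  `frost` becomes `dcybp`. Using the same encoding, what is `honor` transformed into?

Read the word backwards and shift each letter +10.
For honor: reverse → ronoh; then shift: r+10=b, o+10=y, n+10=x, o+10=y, h+10=r.

byxyr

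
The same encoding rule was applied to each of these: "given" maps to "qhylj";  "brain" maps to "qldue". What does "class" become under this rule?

vvdof

The output letters match the input read backwards, each shifted +3: given reversed is nevig. Two steps: reverse the string, then apply a Caesar shift of +3.
On class: reverse → ssalc; then shift: s+3=v, s+3=v, a+3=d, l+3=o, c+3=f.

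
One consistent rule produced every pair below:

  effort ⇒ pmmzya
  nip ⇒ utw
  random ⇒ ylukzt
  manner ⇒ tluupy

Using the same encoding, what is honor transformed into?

ozuzy

The shift depends on letter class: consonant f→m is +7, but vowel e→p is +11. The rule splits by letter class: vowels +11, consonants +7.
For honor: h(cons)+7=o, o(vowel)+11=z, n(cons)+7=u, o(vowel)+11=z, r(cons)+7=y.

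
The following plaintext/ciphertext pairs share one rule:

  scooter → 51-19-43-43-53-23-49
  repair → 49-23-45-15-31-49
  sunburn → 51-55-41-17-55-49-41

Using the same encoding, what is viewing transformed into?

57-31-23-59-31-41-27

With a=1..z=26, the number is 2·pos + 13.
For viewing: v=22→57, i=9→31, e=5→23, w=23→59, i=9→31, n=14→41, g=7→27.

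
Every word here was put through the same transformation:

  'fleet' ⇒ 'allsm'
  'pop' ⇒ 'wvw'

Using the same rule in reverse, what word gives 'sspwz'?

The output letters match the input read backwards, each shifted +7: fleet reversed is teelf. Read the word backwards and shift each letter +7.
Decoding sspwz: shift back: s−7=l, s−7=l, p−7=i, w−7=p, z−7=s → llips; then reverse → spill.

spill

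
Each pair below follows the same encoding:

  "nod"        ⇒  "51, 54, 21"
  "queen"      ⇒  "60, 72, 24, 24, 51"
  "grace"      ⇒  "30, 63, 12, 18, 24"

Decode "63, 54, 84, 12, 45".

n(#14)→51 and o(#15)→54: differences scale by 3, so n = 3·pos + 9. Each letter becomes 3×(its alphabet position, a=1..z=26) + 9.
Decoding 63, 54, 84, 12, 45: 63→(63−9)÷3=18=r, 54→(54−9)÷3=15=o, 84→(84−9)÷3=25=y, 12→(12−9)÷3=1=a, 45→(45−9)÷3=12=l.

royal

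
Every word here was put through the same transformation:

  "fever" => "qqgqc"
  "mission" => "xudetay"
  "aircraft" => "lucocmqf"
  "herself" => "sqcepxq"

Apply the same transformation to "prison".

A repeating key of period 2 is used — shifts +11, +12 over and over.
Applying it to prison: p+11=a, r+12=d, i+11=t, s+12=e, o+11=z, n+12=z.

adtezz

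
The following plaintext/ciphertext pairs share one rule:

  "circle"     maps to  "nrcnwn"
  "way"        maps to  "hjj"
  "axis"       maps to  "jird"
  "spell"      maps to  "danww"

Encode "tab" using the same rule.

The shift depends on letter class: consonant c→n is +11, but vowel i→r is +9. Vowels shift forward by 9 and consonants shift forward by 11.
Applying it to tab: t(cons)+11=e, a(vowel)+9=j, b(cons)+11=m.

ejm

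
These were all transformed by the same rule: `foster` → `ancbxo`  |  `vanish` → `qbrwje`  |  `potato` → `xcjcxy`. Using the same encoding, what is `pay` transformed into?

hjy

The output letters match the input read backwards, each shifted +9: foster reversed is retsof. Two steps: reverse the string, then apply a Caesar shift of +9.
For pay: reverse → yap; then shift: y+9=h, a+9=j, p+9=y.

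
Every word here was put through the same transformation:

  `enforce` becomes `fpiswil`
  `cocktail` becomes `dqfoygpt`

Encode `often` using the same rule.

phwis

The shift increases by 1 at each position, starting from +1: 1, 2, 3, ….
Applying it to often: o+1=p, f+2=h, t+3=w, e+4=i, n+5=s.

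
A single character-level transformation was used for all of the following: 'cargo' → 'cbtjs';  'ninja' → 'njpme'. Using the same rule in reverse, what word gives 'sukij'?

stiff

In cargo: c→c is +0, a→b is +1, r→t is +2, g→j is +3 — the shift increases by 1 each position. Each letter shifts forward by its position index (0, 1, 2, …) — the shift grows by one for each successive letter.
Decoding sukij: s−0=s, u−1=t, k−2=i, i−3=f, j−4=f.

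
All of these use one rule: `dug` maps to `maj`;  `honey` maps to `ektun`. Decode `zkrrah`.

bullet

The output letters match the input read backwards, each shifted +6: dug reversed is gud. The word is reversed, then every letter is shifted forward by 6.
Reversing it on zkrrah: shift back: z−6=t, k−6=e, r−6=l, r−6=l, a−6=u, h−6=b → tellub; then reverse → bullet.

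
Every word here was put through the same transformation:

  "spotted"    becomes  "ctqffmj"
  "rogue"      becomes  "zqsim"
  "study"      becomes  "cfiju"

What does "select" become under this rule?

cmhmgf

s(18)→c(2) and p(15)→t(19) fit y≡3x+0 (mod 26); the inverse of 3 mod 26 is 9. This is an affine cipher: with a=0,…,z=25, each position x becomes (3x+0) mod 26.
For select: s(18)→3·18+0≡2=c; e(4)→3·4+0≡12=m; l(11)→3·11+0≡7=h; e(4)→3·4+0≡12=m; c(2)→3·2+0≡6=g; t(19)→3·19+0≡5=f (all mod 26).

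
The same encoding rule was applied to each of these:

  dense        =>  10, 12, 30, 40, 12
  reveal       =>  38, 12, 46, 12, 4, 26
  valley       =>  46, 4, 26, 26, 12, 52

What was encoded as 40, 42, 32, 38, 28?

d(#4)→10 and e(#5)→12: differences scale by 2, so n = 2·pos + 2. The formula is n = 2×(alphabet index, a=1) + 2.
Undoing it on 40, 42, 32, 38, 28: 40→(40−2)÷2=19=s, 42→(42−2)÷2=20=t, 32→(32−2)÷2=15=o, 38→(38−2)÷2=18=r, 28→(28−2)÷2=13=m.

storm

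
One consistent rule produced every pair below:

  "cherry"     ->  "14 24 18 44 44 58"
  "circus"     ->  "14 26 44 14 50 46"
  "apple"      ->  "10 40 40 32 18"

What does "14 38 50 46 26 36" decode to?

cousin

With a=1..z=26, the number is 2·pos + 8.
Reversing it on 14 38 50 46 26 36: 14→(14−8)÷2=3=c, 38→(38−8)÷2=15=o, 50→(50−8)÷2=21=u, 46→(46−8)÷2=19=s, 26→(26−8)÷2=9=i, 36→(36−8)÷2=14=n.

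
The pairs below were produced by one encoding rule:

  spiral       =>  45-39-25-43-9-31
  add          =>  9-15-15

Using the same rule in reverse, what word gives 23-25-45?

his

s(#19)→45 and p(#16)→39: differences scale by 2, so n = 2·pos + 7. The formula is n = 2×(alphabet index, a=1) + 7.
Decoding 23-25-45: 23→(23−7)÷2=8=h, 25→(25−7)÷2=9=i, 45→(45−7)÷2=19=s.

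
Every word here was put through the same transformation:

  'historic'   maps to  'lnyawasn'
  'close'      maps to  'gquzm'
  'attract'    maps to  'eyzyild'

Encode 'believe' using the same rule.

The shift increases by 1 at each position, starting from +4: 4, 5, 6, ….
For believe: b+4=f, e+5=j, l+6=r, i+7=p, e+8=m, v+9=e, e+10=o.

fjrpmeo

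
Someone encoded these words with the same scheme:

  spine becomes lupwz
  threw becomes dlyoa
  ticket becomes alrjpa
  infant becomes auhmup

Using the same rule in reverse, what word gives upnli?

Two steps: reverse the string, then apply a Caesar shift of +7.
Reversing it on upnli: shift back: u−7=n, p−7=i, n−7=g, l−7=e, i−7=b → nigeb; then reverse → begin.

begin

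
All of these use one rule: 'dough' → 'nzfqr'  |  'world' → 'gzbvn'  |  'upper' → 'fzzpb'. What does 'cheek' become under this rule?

The shift depends on letter class: consonant d→n is +10, but vowel o→z is +11. The rule splits by letter class: vowels +11, consonants +10.
Applying it to cheek: c(cons)+10=m, h(cons)+10=r, e(vowel)+11=p, e(vowel)+11=p, k(cons)+10=u.

mrppu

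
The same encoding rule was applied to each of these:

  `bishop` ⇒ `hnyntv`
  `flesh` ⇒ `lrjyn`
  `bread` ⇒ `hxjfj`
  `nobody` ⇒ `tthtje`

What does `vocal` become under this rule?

btifr

The shift depends on letter class: consonant b→h is +6, but vowel i→n is +5. Vowels shift forward by 5 and consonants shift forward by 6.
For vocal: v(cons)+6=b, o(vowel)+5=t, c(cons)+6=i, a(vowel)+5=f, l(cons)+6=r.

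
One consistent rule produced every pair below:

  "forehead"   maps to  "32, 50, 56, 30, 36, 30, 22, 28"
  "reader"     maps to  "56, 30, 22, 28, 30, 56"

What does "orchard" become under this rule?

f(#6)→32 and o(#15)→50: differences scale by 2, so n = 2·pos + 20. With a=1..z=26, the number is 2·pos + 20.
Applying it to orchard: o=15→50, r=18→56, c=3→26, h=8→36, a=1→22, r=18→56, d=4→28.

50, 56, 26, 36, 22, 56, 28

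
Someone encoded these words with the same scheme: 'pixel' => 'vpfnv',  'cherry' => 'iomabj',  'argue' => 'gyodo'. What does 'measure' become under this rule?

slibecq

In pixel: p→v is +6, i→p is +7, x→f is +8, e→n is +9 — the shift increases by 1 each position. The shift increases by 1 at each position, starting from +6: 6, 7, 8, ….
On measure: m+6=s, e+7=l, a+8=i, s+9=b, u+10=e, r+11=c, e+12=q.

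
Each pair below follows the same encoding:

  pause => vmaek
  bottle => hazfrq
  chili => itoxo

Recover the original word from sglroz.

muffin

Shifts by position in pause: pos 0: p→v (+6), pos 1: a→m (+12), pos 2: u→a (+6), pos 3: s→e (+12) — repeating every 2. The shifts repeat in a cycle of length 2: positions 0,1,… shift by +6, +12, then the pattern repeats.
Undoing it on sglroz: s−6=m, g−12=u, l−6=f, r−12=f, o−6=i, z−12=n.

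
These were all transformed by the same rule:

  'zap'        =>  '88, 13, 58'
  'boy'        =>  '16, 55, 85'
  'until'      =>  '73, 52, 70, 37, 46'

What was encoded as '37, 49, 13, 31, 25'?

z(#26)→88 and a(#1)→13: differences scale by 3, so n = 3·pos + 10. Each letter becomes 3×(its alphabet position, a=1..z=26) + 10.
Undoing it on 37, 49, 13, 31, 25: 37→(37−10)÷3=9=i, 49→(49−10)÷3=13=m, 13→(13−10)÷3=1=a, 31→(31−10)÷3=7=g, 25→(25−10)÷3=5=e.

image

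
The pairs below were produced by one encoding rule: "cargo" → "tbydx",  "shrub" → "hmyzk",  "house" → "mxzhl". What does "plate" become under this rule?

gwbql

Treating letters as 0–25, the rule is x ↦ 9x + 1 (mod 26).
Applying it to plate: p(15)→9·15+1≡6=g; l(11)→9·11+1≡22=w; a(0)→9·0+1≡1=b; t(19)→9·19+1≡16=q; e(4)→9·4+1≡11=l (all mod 26).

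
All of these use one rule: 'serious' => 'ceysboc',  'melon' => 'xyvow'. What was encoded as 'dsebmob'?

The output letters match the input read backwards, each shifted +10: serious reversed is suoires. Read the word backwards and shift each letter +10.
Undoing it on dsebmob: shift back: d−10=t, s−10=i, e−10=u, b−10=r, m−10=c, o−10=e, b−10=r → tiurcer; then reverse → recruit.

recruit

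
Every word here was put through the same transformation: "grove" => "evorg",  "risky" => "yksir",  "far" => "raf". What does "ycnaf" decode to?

The output letters match the input read backwards: grove reversed is evorg. The word is simply reversed.
Decoding ycnaf: then reverse → fancy.

fancy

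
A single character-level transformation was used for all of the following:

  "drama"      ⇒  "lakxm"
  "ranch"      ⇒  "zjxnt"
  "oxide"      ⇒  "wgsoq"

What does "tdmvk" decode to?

lucky

Letter i (0-indexed) is shifted by i+8, so successive shifts are 8, 9, 10, ….
Reversing it on tdmvk: t−8=l, d−9=u, m−10=c, v−11=k, k−12=y.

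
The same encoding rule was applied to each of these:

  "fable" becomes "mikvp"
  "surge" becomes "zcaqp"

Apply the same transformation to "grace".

Letter i (0-indexed) is shifted by i+7, so successive shifts are 7, 8, 9, ….
On grace: g+7=n, r+8=z, a+9=j, c+10=m, e+11=p.

nzjmp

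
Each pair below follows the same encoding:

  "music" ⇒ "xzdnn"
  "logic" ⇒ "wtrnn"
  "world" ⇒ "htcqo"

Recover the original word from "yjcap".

A repeating key of period 2 is used — shifts +11, +5 over and over.
Undoing it on yjcap: y−11=n, j−5=e, c−11=r, a−5=v, p−11=e.

nerve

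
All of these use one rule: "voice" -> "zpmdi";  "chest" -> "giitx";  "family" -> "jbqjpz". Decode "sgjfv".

offer

Shifts by position in voice: pos 0: v→z (+4), pos 1: o→p (+1), pos 2: i→m (+4), pos 3: c→d (+1) — repeating every 2. A repeating key of period 2 is used — shifts +4, +1 over and over.
Decoding sgjfv: s−4=o, g−1=f, j−4=f, f−1=e, v−4=r.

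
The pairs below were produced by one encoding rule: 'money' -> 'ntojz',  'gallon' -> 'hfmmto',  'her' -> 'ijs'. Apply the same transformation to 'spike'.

tqnlj

The shift depends on letter class: consonant m→n is +1, but vowel o→t is +5. Two shifts are in play — +5 for a/e/i/o/u, +1 for every other letter.
For spike: s(cons)+1=t, p(cons)+1=q, i(vowel)+5=n, k(cons)+1=l, e(vowel)+5=j.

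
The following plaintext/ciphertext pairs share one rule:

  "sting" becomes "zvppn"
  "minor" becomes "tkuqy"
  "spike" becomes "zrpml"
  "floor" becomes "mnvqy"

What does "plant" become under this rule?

Shifts by position in sting: pos 0: s→z (+7), pos 1: t→v (+2), pos 2: i→p (+7), pos 3: n→p (+2) — repeating every 2. The shifts repeat in a cycle of length 2: positions 0,1,… shift by +7, +2, then the pattern repeats.
For plant: p+7=w, l+2=n, a+7=h, n+2=p, t+7=a.

wnhpa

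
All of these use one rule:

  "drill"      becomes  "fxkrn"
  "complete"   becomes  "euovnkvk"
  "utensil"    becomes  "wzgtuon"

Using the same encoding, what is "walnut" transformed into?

Shifts by position in drill: pos 0: d→f (+2), pos 1: r→x (+6), pos 2: i→k (+2), pos 3: l→r (+6) — repeating every 2. It's a Vigenère-style cipher with numeric key [2,6]: position i shifts by key[i mod 2].
For walnut: w+2=y, a+6=g, l+2=n, n+6=t, u+2=w, t+6=z.

ygntwz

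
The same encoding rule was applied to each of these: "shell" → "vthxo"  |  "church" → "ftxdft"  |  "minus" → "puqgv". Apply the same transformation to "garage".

The shifts repeat in a cycle of length 2: positions 0,1,… shift by +3, +12, then the pattern repeats.
On garage: g+3=j, a+12=m, r+3=u, a+12=m, g+3=j, e+12=q.

jmumjq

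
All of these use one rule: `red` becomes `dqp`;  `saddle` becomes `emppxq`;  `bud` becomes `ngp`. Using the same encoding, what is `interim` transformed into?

Compare letters: r→d is +12, e→q is +12, d→p is +12 — a constant shift. Each letter is shifted forward by 12 in the alphabet (a Caesar shift of +12).
Applying it to interim: i+12=u, n+12=z, t+12=f, e+12=q, r+12=d, i+12=u, m+12=y.

uzfqduy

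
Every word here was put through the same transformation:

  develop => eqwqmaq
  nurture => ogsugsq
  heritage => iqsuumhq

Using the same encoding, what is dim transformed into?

eun

Vowels shift forward by 12 and consonants shift forward by 1.
On dim: d(cons)+1=e, i(vowel)+12=u, m(cons)+1=n.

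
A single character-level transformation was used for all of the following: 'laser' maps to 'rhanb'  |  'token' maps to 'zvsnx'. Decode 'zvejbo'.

toward

In laser: l→r is +6, a→h is +7, s→a is +8, e→n is +9 — the shift increases by 1 each position. Each letter shifts forward by (position + 6), i.e. 6, 7, 8, … — the shift grows by one for each successive letter.
Undoing it on zvejbo: z−6=t, v−7=o, e−8=w, j−9=a, b−10=r, o−11=d.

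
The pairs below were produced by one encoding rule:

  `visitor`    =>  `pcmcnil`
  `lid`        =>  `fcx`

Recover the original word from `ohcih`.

union

Compare letters: v→p is +20, i→c is +20, s→m is +20 — a constant shift. This is a Caesar cipher with shift 20.
Undoing it on ohcih: o−20=u, h−20=n, c−20=i, i−20=o, h−20=n.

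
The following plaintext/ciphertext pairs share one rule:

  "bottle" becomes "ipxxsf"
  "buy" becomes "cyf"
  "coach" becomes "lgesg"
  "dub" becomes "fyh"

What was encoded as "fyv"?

rub

The word is reversed, then every letter is shifted forward by 4.
Decoding fyv: shift back: f−4=b, y−4=u, v−4=r → bur; then reverse → rub.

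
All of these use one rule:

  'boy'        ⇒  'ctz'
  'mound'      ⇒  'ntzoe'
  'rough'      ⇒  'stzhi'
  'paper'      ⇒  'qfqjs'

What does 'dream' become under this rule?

The shift depends on letter class: consonant b→c is +1, but vowel o→t is +5. Two shifts are in play — +5 for a/e/i/o/u, +1 for every other letter.
Applying it to dream: d(cons)+1=e, r(cons)+1=s, e(vowel)+5=j, a(vowel)+5=f, m(cons)+1=n.

esjfn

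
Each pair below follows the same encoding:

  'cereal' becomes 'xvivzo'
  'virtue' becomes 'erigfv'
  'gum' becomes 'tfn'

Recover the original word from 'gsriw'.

Each pair mirrors across the alphabet (c↔x, e↔v, r↔i): positions sum to 25. Each letter is replaced by its mirror in the alphabet: a↔z, b↔y, c↔x, and so on (the Atbash cipher).
Undoing it on gsriw: g↔t, s↔h, r↔i, i↔r, w↔d.

third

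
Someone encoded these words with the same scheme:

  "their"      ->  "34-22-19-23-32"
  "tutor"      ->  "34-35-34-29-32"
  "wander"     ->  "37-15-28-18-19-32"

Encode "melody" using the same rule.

t is letter #20 and maps to 34: an offset of 14. The number is (letter's place in the alphabet, a=1) + 14.
For melody: m=13→27, e=5→19, l=12→26, o=15→29, d=4→18, y=25→39.

27-19-26-29-18-39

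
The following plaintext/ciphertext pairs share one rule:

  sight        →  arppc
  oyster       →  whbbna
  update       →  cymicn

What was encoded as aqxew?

shown

The shifts repeat in a cycle of length 3: positions 0,1,… shift by +8, +9, +9, then the pattern repeats.
Undoing it on aqxew: a−8=s, q−9=h, x−9=o, e−8=w, w−9=n.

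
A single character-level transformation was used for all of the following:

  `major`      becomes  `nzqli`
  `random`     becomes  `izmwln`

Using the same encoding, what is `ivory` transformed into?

Letters are reflected about the middle of the alphabet (position → 25−position): Atbash.
Applying it to ivory: i↔r, v↔e, o↔l, r↔i, y↔b.

relib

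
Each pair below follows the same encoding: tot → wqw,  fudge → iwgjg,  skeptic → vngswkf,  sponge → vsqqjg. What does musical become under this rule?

pwvkfco

The shift depends on letter class: consonant t→w is +3, but vowel o→q is +2. The rule splits by letter class: vowels +2, consonants +3.
On musical: m(cons)+3=p, u(vowel)+2=w, s(cons)+3=v, i(vowel)+2=k, c(cons)+3=f, a(vowel)+2=c, l(cons)+3=o.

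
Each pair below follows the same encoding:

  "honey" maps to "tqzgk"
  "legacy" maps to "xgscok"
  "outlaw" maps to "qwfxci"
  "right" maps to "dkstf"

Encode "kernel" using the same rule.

wgdzgx

The shift depends on letter class: consonant h→t is +12, but vowel o→q is +2. Two shifts are in play — +2 for a/e/i/o/u, +12 for every other letter.
On kernel: k(cons)+12=w, e(vowel)+2=g, r(cons)+12=d, n(cons)+12=z, e(vowel)+2=g, l(cons)+12=x.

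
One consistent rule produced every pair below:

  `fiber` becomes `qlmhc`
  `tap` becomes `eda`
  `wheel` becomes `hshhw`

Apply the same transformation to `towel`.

erhhw

The shift depends on letter class: consonant f→q is +11, but vowel i→l is +3. Vowels shift forward by 3 and consonants shift forward by 11.
On towel: t(cons)+11=e, o(vowel)+3=r, w(cons)+11=h, e(vowel)+3=h, l(cons)+11=w.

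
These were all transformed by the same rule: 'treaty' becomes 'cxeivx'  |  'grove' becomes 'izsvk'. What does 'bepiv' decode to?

The output letters match the input read backwards, each shifted +4: treaty reversed is ytaert. Two steps: reverse the string, then apply a Caesar shift of +4.
Undoing it on bepiv: shift back: b−4=x, e−4=a, p−4=l, i−4=e, v−4=r → xaler; then reverse → relax.

relax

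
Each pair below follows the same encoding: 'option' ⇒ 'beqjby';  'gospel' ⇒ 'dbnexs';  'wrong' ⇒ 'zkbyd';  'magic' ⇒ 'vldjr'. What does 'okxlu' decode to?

o(14)→b(1) and p(15)→e(4) fit y≡3x+11 (mod 26); the inverse of 3 mod 26 is 9. Treating letters as 0–25, the rule is x ↦ 3x + 11 (mod 26).
Reversing it on okxlu: o(14)→9·(14−11)≡1=b; k(10)→9·(10−11)≡17=r; x(23)→9·(23−11)≡4=e; l(11)→9·(11−11)≡0=a; u(20)→9·(20−11)≡3=d (all mod 26).

bread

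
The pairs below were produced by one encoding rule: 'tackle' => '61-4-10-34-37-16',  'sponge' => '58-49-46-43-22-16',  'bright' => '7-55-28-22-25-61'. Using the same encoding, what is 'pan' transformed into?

Each letter becomes 3×(its alphabet position, a=1..z=26) + 1.
For pan: p=16→49, a=1→4, n=14→43.

49-4-43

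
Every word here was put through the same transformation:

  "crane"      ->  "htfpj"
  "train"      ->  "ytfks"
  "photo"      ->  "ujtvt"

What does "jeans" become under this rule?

ogfpx

Shifts by position in crane: pos 0: c→h (+5), pos 1: r→t (+2), pos 2: a→f (+5), pos 3: n→p (+2) — repeating every 2. A repeating key of period 2 is used — shifts +5, +2 over and over.
Applying it to jeans: j+5=o, e+2=g, a+5=f, n+2=p, s+5=x.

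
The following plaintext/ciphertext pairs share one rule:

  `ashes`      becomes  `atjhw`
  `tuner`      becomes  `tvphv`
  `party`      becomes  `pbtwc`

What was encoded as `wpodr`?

woman

The shift increases by 1 at each position, starting from +0: 0, 1, 2, ….
Undoing it on wpodr: w−0=w, p−1=o, o−2=m, d−3=a, r−4=n.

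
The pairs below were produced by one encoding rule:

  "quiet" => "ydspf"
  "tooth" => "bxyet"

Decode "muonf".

In quiet: q→y is +8, u→d is +9, i→s is +10, e→p is +11 — the shift increases by 1 each position. Letter i (0-indexed) is shifted by i+8, so successive shifts are 8, 9, 10, ….
Decoding muonf: m−8=e, u−9=l, o−10=e, n−11=c, f−12=t.

elect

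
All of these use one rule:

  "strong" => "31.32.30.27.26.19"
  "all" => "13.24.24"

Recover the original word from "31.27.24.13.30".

solar

Each letter is replaced by its alphabet position (a=1..z=26) + 12.
Reversing it on 31.27.24.13.30: 31→(31−12)÷1=19=s, 27→(27−12)÷1=15=o, 24→(24−12)÷1=12=l, 13→(13−12)÷1=1=a, 30→(30−12)÷1=18=r.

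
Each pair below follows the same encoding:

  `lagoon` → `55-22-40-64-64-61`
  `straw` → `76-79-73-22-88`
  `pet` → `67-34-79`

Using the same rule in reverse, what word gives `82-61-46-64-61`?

union

l(#12)→55 and a(#1)→22: differences scale by 3, so n = 3·pos + 19. Each letter becomes 3×(its alphabet position, a=1..z=26) + 19.
Decoding 82-61-46-64-61: 82→(82−19)÷3=21=u, 61→(61−19)÷3=14=n, 46→(46−19)÷3=9=i, 64→(64−19)÷3=15=o, 61→(61−19)÷3=14=n.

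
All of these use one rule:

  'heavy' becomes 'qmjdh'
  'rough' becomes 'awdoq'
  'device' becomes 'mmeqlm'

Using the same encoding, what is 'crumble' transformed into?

lzduktn

Shifts by position in heavy: pos 0: h→q (+9), pos 1: e→m (+8), pos 2: a→j (+9), pos 3: v→d (+8) — repeating every 2. It's a Vigenère-style cipher with numeric key [9,8]: position i shifts by key[i mod 2].
For crumble: c+9=l, r+8=z, u+9=d, m+8=u, b+9=k, l+8=t, e+9=n.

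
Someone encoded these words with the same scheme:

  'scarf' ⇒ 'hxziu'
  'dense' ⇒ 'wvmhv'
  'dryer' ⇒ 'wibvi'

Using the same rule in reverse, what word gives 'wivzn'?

Each pair mirrors across the alphabet (s↔h, c↔x, a↔z): positions sum to 25. Each letter is replaced by its mirror in the alphabet: a↔z, b↔y, c↔x, and so on (the Atbash cipher).
Undoing it on wivzn: w↔d, i↔r, v↔e, z↔a, n↔m.

dream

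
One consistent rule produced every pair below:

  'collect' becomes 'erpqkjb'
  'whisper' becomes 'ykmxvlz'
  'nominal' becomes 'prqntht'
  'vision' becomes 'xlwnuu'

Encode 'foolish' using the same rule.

hrsqozp

In collect: c→e is +2, o→r is +3, l→p is +4, l→q is +5 — the shift increases by 1 each position. The shift increases by 1 at each position, starting from +2: 2, 3, 4, ….
For foolish: f+2=h, o+3=r, o+4=s, l+5=q, i+6=o, s+7=z, h+8=p.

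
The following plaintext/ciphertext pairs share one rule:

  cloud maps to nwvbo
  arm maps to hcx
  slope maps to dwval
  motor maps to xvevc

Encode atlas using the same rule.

hewhd

The shift depends on letter class: consonant c→n is +11, but vowel o→v is +7. Vowels shift forward by 7 and consonants shift forward by 11.
On atlas: a(vowel)+7=h, t(cons)+11=e, l(cons)+11=w, a(vowel)+7=h, s(cons)+11=d.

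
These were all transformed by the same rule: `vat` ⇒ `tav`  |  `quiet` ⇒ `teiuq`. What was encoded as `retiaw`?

waiter

The word is simply reversed.
Reversing it on retiaw: then reverse → waiter.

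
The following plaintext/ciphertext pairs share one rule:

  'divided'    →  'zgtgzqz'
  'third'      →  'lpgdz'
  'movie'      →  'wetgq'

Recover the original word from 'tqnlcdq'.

venture

d(3)→z(25) and i(8)→g(6) fit y≡17x+0 (mod 26); the inverse of 17 mod 26 is 23. This is an affine cipher: with a=0,…,z=25, each position x becomes (17x+0) mod 26.
Undoing it on tqnlcdq: t(19)→23·(19−0)≡21=v; q(16)→23·(16−0)≡4=e; n(13)→23·(13−0)≡13=n; l(11)→23·(11−0)≡19=t; c(2)→23·(2−0)≡20=u; d(3)→23·(3−0)≡17=r; q(16)→23·(16−0)≡4=e (all mod 26).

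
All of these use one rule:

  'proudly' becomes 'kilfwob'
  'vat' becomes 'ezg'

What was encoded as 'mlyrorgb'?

nobility

Each pair mirrors across the alphabet (p↔k, r↔i, o↔l): positions sum to 25. Each letter is replaced by its mirror in the alphabet: a↔z, b↔y, c↔x, and so on (the Atbash cipher).
Reversing it on mlyrorgb: m↔n, l↔o, y↔b, r↔i, o↔l, r↔i, g↔t, b↔y.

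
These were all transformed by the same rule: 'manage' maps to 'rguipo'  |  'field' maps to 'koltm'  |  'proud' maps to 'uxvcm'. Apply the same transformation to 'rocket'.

wujsnd

The shift increases by 1 at each position, starting from +5: 5, 6, 7, ….
On rocket: r+5=w, o+6=u, c+7=j, k+8=s, e+9=n, t+10=d.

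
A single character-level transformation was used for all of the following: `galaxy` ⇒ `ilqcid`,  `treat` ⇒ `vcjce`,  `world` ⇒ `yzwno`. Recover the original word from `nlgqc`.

Shifts by position in galaxy: pos 0: g→i (+2), pos 1: a→l (+11), pos 2: l→q (+5), pos 3: a→c (+2), pos 4: x→i (+11), pos 5: y→d (+5) — repeating every 3. A repeating key of period 3 is used — shifts +2, +11, +5 over and over.
Decoding nlgqc: n−2=l, l−11=a, g−5=b, q−2=o, c−11=r.

labor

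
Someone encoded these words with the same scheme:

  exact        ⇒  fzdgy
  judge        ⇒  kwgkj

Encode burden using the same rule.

In exact: e→f is +1, x→z is +2, a→d is +3, c→g is +4 — the shift increases by 1 each position. The shift increases by 1 at each position, starting from +1: 1, 2, 3, ….
On burden: b+1=c, u+2=w, r+3=u, d+4=h, e+5=j, n+6=t.

cwuhjt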